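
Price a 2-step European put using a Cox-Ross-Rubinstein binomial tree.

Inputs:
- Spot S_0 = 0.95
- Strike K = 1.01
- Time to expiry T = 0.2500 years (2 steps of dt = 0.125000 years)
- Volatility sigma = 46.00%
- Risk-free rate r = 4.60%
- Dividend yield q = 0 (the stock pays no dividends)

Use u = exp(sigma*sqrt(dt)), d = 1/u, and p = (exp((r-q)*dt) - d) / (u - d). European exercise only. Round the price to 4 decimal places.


Answer: Price = V(0,0) = 0.1171

Derivation:
dt = T/N = 0.125000
u = exp(sigma*sqrt(dt)) = 1.176607; d = 1/u = 0.849902
p = (exp((r-q)*dt) - d) / (u - d) = 0.477081
Discount per step: exp(-r*dt) = 0.994266
Stock lattice S(k, i) with i counting down-moves:
  k=0: S(0,0) = 0.9500
  k=1: S(1,0) = 1.1178; S(1,1) = 0.8074
  k=2: S(2,0) = 1.3152; S(2,1) = 0.9500; S(2,2) = 0.6862
Terminal payoffs V(N, i) = max(K - S_T, 0):
  V(2,0) = 0.000000; V(2,1) = 0.060000; V(2,2) = 0.323784
Backward induction: V(k, i) = exp(-r*dt) * [p * V(k+1, i) + (1-p) * V(k+1, i+1)].
  V(1,0) = exp(-r*dt) * [p*0.000000 + (1-p)*0.060000] = 0.031195
  V(1,1) = exp(-r*dt) * [p*0.060000 + (1-p)*0.323784] = 0.196803
  V(0,0) = exp(-r*dt) * [p*0.031195 + (1-p)*0.196803] = 0.117119


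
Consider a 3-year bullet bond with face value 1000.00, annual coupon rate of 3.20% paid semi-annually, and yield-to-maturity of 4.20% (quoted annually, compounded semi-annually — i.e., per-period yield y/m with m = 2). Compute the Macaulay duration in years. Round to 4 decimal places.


Answer: Macaulay duration = 2.8824 years

Derivation:
Coupon per period c = face * coupon_rate / m = 16.000000
Periods per year m = 2; per-period yield y/m = 0.021000
Number of cashflows N = 6
Cashflows (t years, CF_t, discount factor 1/(1+y/m)^(m*t), PV):
  t = 0.5000: CF_t = 16.000000, DF = 0.979432, PV = 15.670911
  t = 1.0000: CF_t = 16.000000, DF = 0.959287, PV = 15.348590
  t = 1.5000: CF_t = 16.000000, DF = 0.939556, PV = 15.032900
  t = 2.0000: CF_t = 16.000000, DF = 0.920231, PV = 14.723702
  t = 2.5000: CF_t = 16.000000, DF = 0.901304, PV = 14.420864
  t = 3.0000: CF_t = 1016.000000, DF = 0.882766, PV = 896.890152
Price P = sum_t PV_t = 972.087118
Macaulay numerator sum_t t * PV_t:
  t * PV_t at t = 0.5000: 7.835455
  t * PV_t at t = 1.0000: 15.348590
  t * PV_t at t = 1.5000: 22.549349
  t * PV_t at t = 2.0000: 29.447404
  t * PV_t at t = 2.5000: 36.052159
  t * PV_t at t = 3.0000: 2690.670456
Macaulay duration D = (sum_t t * PV_t) / P = 2801.903414 / 972.087118 = 2.882358


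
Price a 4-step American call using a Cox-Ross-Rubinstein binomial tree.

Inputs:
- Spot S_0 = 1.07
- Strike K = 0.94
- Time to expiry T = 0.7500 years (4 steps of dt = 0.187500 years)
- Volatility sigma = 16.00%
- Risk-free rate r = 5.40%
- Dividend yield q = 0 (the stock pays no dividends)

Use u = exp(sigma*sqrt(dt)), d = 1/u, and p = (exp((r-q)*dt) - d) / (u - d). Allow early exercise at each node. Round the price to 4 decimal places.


dt = T/N = 0.187500
u = exp(sigma*sqrt(dt)) = 1.071738; d = 1/u = 0.933063
p = (exp((r-q)*dt) - d) / (u - d) = 0.556070
Discount per step: exp(-r*dt) = 0.989926
Stock lattice S(k, i) with i counting down-moves:
  k=0: S(0,0) = 1.0700
  k=1: S(1,0) = 1.1468; S(1,1) = 0.9984
  k=2: S(2,0) = 1.2290; S(2,1) = 1.0700; S(2,2) = 0.9315
  k=3: S(3,0) = 1.3172; S(3,1) = 1.1468; S(3,2) = 0.9984; S(3,3) = 0.8692
  k=4: S(4,0) = 1.4117; S(4,1) = 1.2290; S(4,2) = 1.0700; S(4,3) = 0.9315; S(4,4) = 0.8110
Terminal payoffs V(N, i) = max(S_T - K, 0):
  V(4,0) = 0.471689; V(4,1) = 0.289027; V(4,2) = 0.130000; V(4,3) = 0.000000; V(4,4) = 0.000000
Backward induction: V(k, i) = exp(-r*dt) * [p * V(k+1, i) + (1-p) * V(k+1, i+1)]; then take max(V_cont, immediate exercise) for American.
  V(3,0) = exp(-r*dt) * [p*0.471689 + (1-p)*0.289027] = 0.386665; exercise = 0.377195; V(3,0) = max -> 0.386665
  V(3,1) = exp(-r*dt) * [p*0.289027 + (1-p)*0.130000] = 0.216230; exercise = 0.206760; V(3,1) = max -> 0.216230
  V(3,2) = exp(-r*dt) * [p*0.130000 + (1-p)*0.000000] = 0.071561; exercise = 0.058378; V(3,2) = max -> 0.071561
  V(3,3) = exp(-r*dt) * [p*0.000000 + (1-p)*0.000000] = 0.000000; exercise = 0.000000; V(3,3) = max -> 0.000000
  V(2,0) = exp(-r*dt) * [p*0.386665 + (1-p)*0.216230] = 0.307870; exercise = 0.289027; V(2,0) = max -> 0.307870
  V(2,1) = exp(-r*dt) * [p*0.216230 + (1-p)*0.071561] = 0.150475; exercise = 0.130000; V(2,1) = max -> 0.150475
  V(2,2) = exp(-r*dt) * [p*0.071561 + (1-p)*0.000000] = 0.039392; exercise = 0.000000; V(2,2) = max -> 0.039392
  V(1,0) = exp(-r*dt) * [p*0.307870 + (1-p)*0.150475] = 0.235600; exercise = 0.206760; V(1,0) = max -> 0.235600
  V(1,1) = exp(-r*dt) * [p*0.150475 + (1-p)*0.039392] = 0.100143; exercise = 0.058378; V(1,1) = max -> 0.100143
  V(0,0) = exp(-r*dt) * [p*0.235600 + (1-p)*0.100143] = 0.173699; exercise = 0.130000; V(0,0) = max -> 0.173699

Answer: Price = V(0,0) = 0.1737


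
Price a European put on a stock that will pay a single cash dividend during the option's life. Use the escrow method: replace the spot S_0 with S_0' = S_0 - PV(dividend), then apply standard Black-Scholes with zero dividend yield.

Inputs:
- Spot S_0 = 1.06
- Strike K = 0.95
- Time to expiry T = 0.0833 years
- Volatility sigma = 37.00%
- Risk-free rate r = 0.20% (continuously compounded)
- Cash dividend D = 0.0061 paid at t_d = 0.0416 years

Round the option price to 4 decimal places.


Answer: Price = 0.0094

Derivation:
PV(D) = D * exp(-r * t_d) = 0.0061 * 0.99991680 = 0.00609949
S_0' = S_0 - PV(D) = 1.0600 - 0.00609949 = 1.05390051
d1 = (ln(S_0'/K) + (r + sigma^2/2)*T) / (sigma*sqrt(T)) = 1.02688862
d2 = d1 - sigma*sqrt(T) = 0.92010019
exp(-rT) = 0.99983341
N(-d1) = 0.15223646; N(-d2) = 0.17876020
P = K * exp(-rT) * N(-d2) - S_0' * N(-d1) = 0.9500 * 0.99983341 * 0.17876020 - 1.05390051 * 0.15223646 = 0.0094


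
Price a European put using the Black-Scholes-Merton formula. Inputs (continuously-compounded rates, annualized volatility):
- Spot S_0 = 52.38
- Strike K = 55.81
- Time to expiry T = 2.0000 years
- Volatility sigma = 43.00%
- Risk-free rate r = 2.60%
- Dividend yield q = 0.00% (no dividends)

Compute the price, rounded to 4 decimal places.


Answer: Price = 12.8894

Derivation:
d1 = (ln(S/K) + (r - q + 0.5*sigma^2) * T) / (sigma * sqrt(T)) = 0.28526295
d2 = d1 - sigma * sqrt(T) = -0.32284888
exp(-rT) = 0.94932887; exp(-qT) = 1.00000000
P = K * exp(-rT) * N(-d2) - S_0 * exp(-qT) * N(-d1)
N(-d1) = 0.38772135; N(-d2) = 0.62659515
P = 55.8100 * 0.94932887 * 0.62659515 - 52.3800 * 1.00000000 * 0.38772135 = 12.8894


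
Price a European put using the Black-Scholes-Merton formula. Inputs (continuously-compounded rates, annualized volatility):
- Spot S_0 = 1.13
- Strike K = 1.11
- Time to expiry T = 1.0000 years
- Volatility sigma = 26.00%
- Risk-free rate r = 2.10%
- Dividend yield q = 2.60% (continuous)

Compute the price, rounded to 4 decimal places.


Answer: Price = 0.1063

Derivation:
d1 = (ln(S/K) + (r - q + 0.5*sigma^2) * T) / (sigma * sqrt(T)) = 0.17945237
d2 = d1 - sigma * sqrt(T) = -0.08054763
exp(-rT) = 0.97921896; exp(-qT) = 0.97433509
P = K * exp(-rT) * N(-d2) - S_0 * exp(-qT) * N(-d1)
N(-d1) = 0.42879125; N(-d2) = 0.53209914
P = 1.1100 * 0.97921896 * 0.53209914 - 1.1300 * 0.97433509 * 0.42879125 = 0.1063


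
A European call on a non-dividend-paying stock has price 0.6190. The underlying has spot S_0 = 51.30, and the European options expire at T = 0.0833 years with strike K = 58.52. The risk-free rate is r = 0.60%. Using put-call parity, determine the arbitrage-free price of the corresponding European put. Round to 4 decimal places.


Answer: Put price = 7.8098

Derivation:
Put-call parity: C - P = S_0 * exp(-qT) - K * exp(-rT).
S_0 * exp(-qT) = 51.3000 * 1.00000000 = 51.30000000
K * exp(-rT) = 58.5200 * 0.99950032 = 58.49075901
P = C - S*exp(-qT) + K*exp(-rT)
P = 0.6190 - 51.30000000 + 58.49075901 = 7.8098


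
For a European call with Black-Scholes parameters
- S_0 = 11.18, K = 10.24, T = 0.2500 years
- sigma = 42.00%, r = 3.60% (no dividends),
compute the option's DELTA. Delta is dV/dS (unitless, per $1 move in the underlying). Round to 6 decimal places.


d1 = 0.5660707053; d2 = 0.3560707053
phi(d1) = 0.3398820767; exp(-qT) = 1.0000000000; exp(-rT) = 0.9910403788
N(d1) = 0.7143271417
Delta = exp(-qT) * N(d1) = 1.0000000000 * 0.7143271417 = 0.714327

Answer: Delta = 0.714327


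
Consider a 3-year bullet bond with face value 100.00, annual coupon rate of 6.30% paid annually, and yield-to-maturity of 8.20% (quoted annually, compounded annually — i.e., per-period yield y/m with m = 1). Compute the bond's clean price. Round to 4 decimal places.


Answer: Price = 95.1211

Derivation:
Coupon per period c = face * coupon_rate / m = 6.300000
Periods per year m = 1; per-period yield y/m = 0.082000
Number of cashflows N = 3
Cashflows (t years, CF_t, discount factor 1/(1+y/m)^(m*t), PV):
  t = 1.0000: CF_t = 6.300000, DF = 0.924214, PV = 5.822551
  t = 2.0000: CF_t = 6.300000, DF = 0.854172, PV = 5.381285
  t = 3.0000: CF_t = 106.300000, DF = 0.789438, PV = 83.917296
Price P = sum_t PV_t = 95.121132


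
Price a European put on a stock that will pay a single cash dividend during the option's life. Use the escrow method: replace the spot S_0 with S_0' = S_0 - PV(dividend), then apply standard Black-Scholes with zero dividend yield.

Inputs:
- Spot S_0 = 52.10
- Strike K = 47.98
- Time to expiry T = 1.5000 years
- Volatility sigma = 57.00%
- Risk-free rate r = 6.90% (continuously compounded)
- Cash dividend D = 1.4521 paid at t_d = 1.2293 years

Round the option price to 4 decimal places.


PV(D) = D * exp(-r * t_d) = 1.4521 * 0.91867607 = 1.33400952
S_0' = S_0 - PV(D) = 52.1000 - 1.33400952 = 50.76599048
d1 = (ln(S_0'/K) + (r + sigma^2/2)*T) / (sigma*sqrt(T)) = 0.57816179
d2 = d1 - sigma*sqrt(T) = -0.11994278
exp(-rT) = 0.90167602
N(-d1) = 0.28157745; N(-d2) = 0.54773576
P = K * exp(-rT) * N(-d2) - S_0' * N(-d1) = 47.9800 * 0.90167602 * 0.54773576 - 50.76599048 * 0.28157745 = 9.4018

Answer: Price = 9.4018


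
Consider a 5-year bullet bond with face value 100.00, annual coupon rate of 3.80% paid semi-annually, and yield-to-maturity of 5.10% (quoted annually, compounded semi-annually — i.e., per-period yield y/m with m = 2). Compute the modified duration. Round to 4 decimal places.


Coupon per period c = face * coupon_rate / m = 1.900000
Periods per year m = 2; per-period yield y/m = 0.025500
Number of cashflows N = 10
Cashflows (t years, CF_t, discount factor 1/(1+y/m)^(m*t), PV):
  t = 0.5000: CF_t = 1.900000, DF = 0.975134, PV = 1.852755
  t = 1.0000: CF_t = 1.900000, DF = 0.950886, PV = 1.806684
  t = 1.5000: CF_t = 1.900000, DF = 0.927242, PV = 1.761759
  t = 2.0000: CF_t = 1.900000, DF = 0.904185, PV = 1.717952
  t = 2.5000: CF_t = 1.900000, DF = 0.881702, PV = 1.675233
  t = 3.0000: CF_t = 1.900000, DF = 0.859777, PV = 1.633577
  t = 3.5000: CF_t = 1.900000, DF = 0.838398, PV = 1.592957
  t = 4.0000: CF_t = 1.900000, DF = 0.817551, PV = 1.553346
  t = 4.5000: CF_t = 1.900000, DF = 0.797222, PV = 1.514721
  t = 5.0000: CF_t = 101.900000, DF = 0.777398, PV = 79.216844
Price P = sum_t PV_t = 94.325828
First compute Macaulay numerator sum_t t * PV_t:
  t * PV_t at t = 0.5000: 0.926377
  t * PV_t at t = 1.0000: 1.806684
  t * PV_t at t = 1.5000: 2.642639
  t * PV_t at t = 2.0000: 3.435903
  t * PV_t at t = 2.5000: 4.188083
  t * PV_t at t = 3.0000: 4.900731
  t * PV_t at t = 3.5000: 5.575348
  t * PV_t at t = 4.0000: 6.213385
  t * PV_t at t = 4.5000: 6.816244
  t * PV_t at t = 5.0000: 396.084221
Macaulay duration D = 432.589616 / 94.325828 = 4.586121
Modified duration = D / (1 + y/m) = 4.586121 / (1 + 0.025500) = 4.472082

Answer: Modified duration = 4.4721


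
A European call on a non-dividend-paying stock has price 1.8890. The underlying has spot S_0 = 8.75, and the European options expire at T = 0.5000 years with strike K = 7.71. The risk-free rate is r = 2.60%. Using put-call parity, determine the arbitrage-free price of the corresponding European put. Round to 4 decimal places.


Answer: Put price = 0.7494

Derivation:
Put-call parity: C - P = S_0 * exp(-qT) - K * exp(-rT).
S_0 * exp(-qT) = 8.7500 * 1.00000000 = 8.75000000
K * exp(-rT) = 7.7100 * 0.98708414 = 7.61041868
P = C - S*exp(-qT) + K*exp(-rT)
P = 1.8890 - 8.75000000 + 7.61041868 = 0.7494


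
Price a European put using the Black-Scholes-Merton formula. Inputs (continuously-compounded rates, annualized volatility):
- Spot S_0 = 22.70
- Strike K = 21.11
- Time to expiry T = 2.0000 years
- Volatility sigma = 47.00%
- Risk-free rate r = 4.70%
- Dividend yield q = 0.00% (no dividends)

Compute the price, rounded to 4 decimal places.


Answer: Price = 3.8787

Derivation:
d1 = (ln(S/K) + (r - q + 0.5*sigma^2) * T) / (sigma * sqrt(T)) = 0.58301415
d2 = d1 - sigma * sqrt(T) = -0.08166623
exp(-rT) = 0.91028276; exp(-qT) = 1.00000000
P = K * exp(-rT) * N(-d2) - S_0 * exp(-qT) * N(-d1)
N(-d1) = 0.27994189; N(-d2) = 0.53254393
P = 21.1100 * 0.91028276 * 0.53254393 - 22.7000 * 1.00000000 * 0.27994189 = 3.8787


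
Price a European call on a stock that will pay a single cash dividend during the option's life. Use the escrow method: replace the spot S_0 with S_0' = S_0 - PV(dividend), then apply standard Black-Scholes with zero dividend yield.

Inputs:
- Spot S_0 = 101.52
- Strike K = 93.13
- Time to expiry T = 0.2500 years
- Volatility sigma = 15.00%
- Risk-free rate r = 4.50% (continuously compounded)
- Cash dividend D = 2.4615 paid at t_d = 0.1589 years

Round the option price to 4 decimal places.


Answer: Price = 7.6132

Derivation:
PV(D) = D * exp(-r * t_d) = 2.4615 * 0.99287500 = 2.44396182
S_0' = S_0 - PV(D) = 101.5200 - 2.44396182 = 99.07603818
d1 = (ln(S_0'/K) + (r + sigma^2/2)*T) / (sigma*sqrt(T)) = 1.01271668
d2 = d1 - sigma*sqrt(T) = 0.93771668
exp(-rT) = 0.98881304
N(d1) = 0.84440225; N(d2) = 0.82580499
C = S_0' * N(d1) - K * exp(-rT) * N(d2) = 99.07603818 * 0.84440225 - 93.1300 * 0.98881304 * 0.82580499 = 7.6132


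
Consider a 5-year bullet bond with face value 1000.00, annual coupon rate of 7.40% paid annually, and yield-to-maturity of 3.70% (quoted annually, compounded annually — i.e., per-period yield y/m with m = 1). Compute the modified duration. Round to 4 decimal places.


Coupon per period c = face * coupon_rate / m = 74.000000
Periods per year m = 1; per-period yield y/m = 0.037000
Number of cashflows N = 5
Cashflows (t years, CF_t, discount factor 1/(1+y/m)^(m*t), PV):
  t = 1.0000: CF_t = 74.000000, DF = 0.964320, PV = 71.359691
  t = 2.0000: CF_t = 74.000000, DF = 0.929913, PV = 68.813589
  t = 3.0000: CF_t = 74.000000, DF = 0.896734, PV = 66.358330
  t = 4.0000: CF_t = 74.000000, DF = 0.864739, PV = 63.990675
  t = 5.0000: CF_t = 1074.000000, DF = 0.833885, PV = 895.592606
Price P = sum_t PV_t = 1166.114892
First compute Macaulay numerator sum_t t * PV_t:
  t * PV_t at t = 1.0000: 71.359691
  t * PV_t at t = 2.0000: 137.627177
  t * PV_t at t = 3.0000: 199.074991
  t * PV_t at t = 4.0000: 255.962702
  t * PV_t at t = 5.0000: 4477.963030
Macaulay duration D = 5141.987592 / 1166.114892 = 4.409503
Modified duration = D / (1 + y/m) = 4.409503 / (1 + 0.037000) = 4.252173

Answer: Modified duration = 4.2522


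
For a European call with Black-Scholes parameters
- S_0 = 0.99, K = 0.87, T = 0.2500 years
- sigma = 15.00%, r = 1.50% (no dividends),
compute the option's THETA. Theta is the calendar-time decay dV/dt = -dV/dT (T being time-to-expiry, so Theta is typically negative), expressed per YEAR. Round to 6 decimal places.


Answer: Theta = -0.023971

Derivation:
d1 = 1.8103230864; d2 = 1.7353230864
phi(d1) = 0.0774925581; exp(-qT) = 1.0000000000; exp(-rT) = 0.9962570225
Theta = -S*exp(-qT)*phi(d1)*sigma/(2*sqrt(T)) - r*K*exp(-rT)*N(d2) + q*S*exp(-qT)*N(d1)
N(d1) = 0.9648771505; N(d2) = 0.9586582026; sqrt(T) = 0.5000000000
Term 1 = -0.9900 * 1.0000000000 * 0.0774925581 * 0.1500 / (2 * 0.5000000000) = -0.0115076449
Term 2 = -0.0150 * 0.8700 * 0.9962570225 * 0.9586582026 = -0.0124636631
Term 3 = 0 (no dividend yield, q = 0)
Theta = -0.0115076449 + (-0.0124636631) + (0.0000000000) = -0.023971


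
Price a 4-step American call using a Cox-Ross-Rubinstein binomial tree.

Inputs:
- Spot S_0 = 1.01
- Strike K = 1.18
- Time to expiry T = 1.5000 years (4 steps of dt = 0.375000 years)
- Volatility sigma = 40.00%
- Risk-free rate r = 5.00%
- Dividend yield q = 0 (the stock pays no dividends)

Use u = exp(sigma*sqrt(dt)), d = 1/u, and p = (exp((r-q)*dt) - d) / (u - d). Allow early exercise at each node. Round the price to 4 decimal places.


Answer: Price = V(0,0) = 0.1716

Derivation:
dt = T/N = 0.375000
u = exp(sigma*sqrt(dt)) = 1.277556; d = 1/u = 0.782744
p = (exp((r-q)*dt) - d) / (u - d) = 0.477318
Discount per step: exp(-r*dt) = 0.981425
Stock lattice S(k, i) with i counting down-moves:
  k=0: S(0,0) = 1.0100
  k=1: S(1,0) = 1.2903; S(1,1) = 0.7906
  k=2: S(2,0) = 1.6485; S(2,1) = 1.0100; S(2,2) = 0.6188
  k=3: S(3,0) = 2.1060; S(3,1) = 1.2903; S(3,2) = 0.7906; S(3,3) = 0.4844
  k=4: S(4,0) = 2.6906; S(4,1) = 1.6485; S(4,2) = 1.0100; S(4,3) = 0.6188; S(4,4) = 0.3791
Terminal payoffs V(N, i) = max(S_T - K, 0):
  V(4,0) = 1.510552; V(4,1) = 0.468471; V(4,2) = 0.000000; V(4,3) = 0.000000; V(4,4) = 0.000000
Backward induction: V(k, i) = exp(-r*dt) * [p * V(k+1, i) + (1-p) * V(k+1, i+1)]; then take max(V_cont, immediate exercise) for American.
  V(3,0) = exp(-r*dt) * [p*1.510552 + (1-p)*0.468471] = 0.947933; exercise = 0.926014; V(3,0) = max -> 0.947933
  V(3,1) = exp(-r*dt) * [p*0.468471 + (1-p)*0.000000] = 0.219456; exercise = 0.110332; V(3,1) = max -> 0.219456
  V(3,2) = exp(-r*dt) * [p*0.000000 + (1-p)*0.000000] = 0.000000; exercise = 0.000000; V(3,2) = max -> 0.000000
  V(3,3) = exp(-r*dt) * [p*0.000000 + (1-p)*0.000000] = 0.000000; exercise = 0.000000; V(3,3) = max -> 0.000000
  V(2,0) = exp(-r*dt) * [p*0.947933 + (1-p)*0.219456] = 0.556636; exercise = 0.468471; V(2,0) = max -> 0.556636
  V(2,1) = exp(-r*dt) * [p*0.219456 + (1-p)*0.000000] = 0.102804; exercise = 0.000000; V(2,1) = max -> 0.102804
  V(2,2) = exp(-r*dt) * [p*0.000000 + (1-p)*0.000000] = 0.000000; exercise = 0.000000; V(2,2) = max -> 0.000000
  V(1,0) = exp(-r*dt) * [p*0.556636 + (1-p)*0.102804] = 0.313493; exercise = 0.110332; V(1,0) = max -> 0.313493
  V(1,1) = exp(-r*dt) * [p*0.102804 + (1-p)*0.000000] = 0.048159; exercise = 0.000000; V(1,1) = max -> 0.048159
  V(0,0) = exp(-r*dt) * [p*0.313493 + (1-p)*0.048159] = 0.171560; exercise = 0.000000; V(0,0) = max -> 0.171560


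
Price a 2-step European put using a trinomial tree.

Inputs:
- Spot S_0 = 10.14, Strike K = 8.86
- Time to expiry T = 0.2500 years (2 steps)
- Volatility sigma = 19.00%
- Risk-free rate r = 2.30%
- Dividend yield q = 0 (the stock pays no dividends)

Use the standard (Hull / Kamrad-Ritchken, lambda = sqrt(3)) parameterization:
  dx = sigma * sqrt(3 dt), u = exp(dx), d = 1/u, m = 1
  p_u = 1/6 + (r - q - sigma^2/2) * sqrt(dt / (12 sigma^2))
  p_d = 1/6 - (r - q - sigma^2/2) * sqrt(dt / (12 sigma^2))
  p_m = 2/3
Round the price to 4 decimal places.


Answer: Price = V(0,0) = 0.0221

Derivation:
dt = T/N = 0.125000; dx = sigma*sqrt(3*dt) = 0.116351
u = exp(dx) = 1.123390; d = 1/u = 0.890163
p_u = 0.169326, p_m = 0.666667, p_d = 0.164008
Discount per step: exp(-r*dt) = 0.997129
Stock lattice S(k, j) with j the centered position index:
  k=0: S(0,+0) = 10.1400
  k=1: S(1,-1) = 9.0263; S(1,+0) = 10.1400; S(1,+1) = 11.3912
  k=2: S(2,-2) = 8.0348; S(2,-1) = 9.0263; S(2,+0) = 10.1400; S(2,+1) = 11.3912; S(2,+2) = 12.7967
Terminal payoffs V(N, j) = max(K - S_T, 0):
  V(2,-2) = 0.825165; V(2,-1) = 0.000000; V(2,+0) = 0.000000; V(2,+1) = 0.000000; V(2,+2) = 0.000000
Backward induction: V(k, j) = exp(-r*dt) * [p_u * V(k+1, j+1) + p_m * V(k+1, j) + p_d * V(k+1, j-1)]
  V(1,-1) = exp(-r*dt) * [p_u*0.000000 + p_m*0.000000 + p_d*0.825165] = 0.134945
  V(1,+0) = exp(-r*dt) * [p_u*0.000000 + p_m*0.000000 + p_d*0.000000] = 0.000000
  V(1,+1) = exp(-r*dt) * [p_u*0.000000 + p_m*0.000000 + p_d*0.000000] = 0.000000
  V(0,+0) = exp(-r*dt) * [p_u*0.000000 + p_m*0.000000 + p_d*0.134945] = 0.022068


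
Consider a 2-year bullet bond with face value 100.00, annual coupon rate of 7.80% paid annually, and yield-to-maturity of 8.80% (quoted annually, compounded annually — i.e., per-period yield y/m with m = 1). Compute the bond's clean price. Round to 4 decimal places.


Coupon per period c = face * coupon_rate / m = 7.800000
Periods per year m = 1; per-period yield y/m = 0.088000
Number of cashflows N = 2
Cashflows (t years, CF_t, discount factor 1/(1+y/m)^(m*t), PV):
  t = 1.0000: CF_t = 7.800000, DF = 0.919118, PV = 7.169118
  t = 2.0000: CF_t = 107.800000, DF = 0.844777, PV = 91.066987
Price P = sum_t PV_t = 98.236105

Answer: Price = 98.2361


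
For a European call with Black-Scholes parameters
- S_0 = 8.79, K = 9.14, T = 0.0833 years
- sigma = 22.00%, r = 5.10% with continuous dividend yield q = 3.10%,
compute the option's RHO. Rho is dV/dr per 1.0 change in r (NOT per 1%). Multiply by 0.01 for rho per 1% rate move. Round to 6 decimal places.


d1 = -0.5569470569; d2 = -0.6204428835
phi(d1) = 0.3416277636; exp(-qT) = 0.9974210313; exp(-rT) = 0.9957607113
N(d2) = 0.2674831233
Rho = K*T*exp(-rT)*N(d2) = 9.1400 * 0.0833 * 0.9957607113 * 0.2674831233 = 0.202788

Answer: Rho = 0.202788


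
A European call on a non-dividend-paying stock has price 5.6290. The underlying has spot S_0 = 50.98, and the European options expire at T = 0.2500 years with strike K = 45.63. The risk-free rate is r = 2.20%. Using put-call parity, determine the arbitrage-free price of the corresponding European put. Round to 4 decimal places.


Put-call parity: C - P = S_0 * exp(-qT) - K * exp(-rT).
S_0 * exp(-qT) = 50.9800 * 1.00000000 = 50.98000000
K * exp(-rT) = 45.6300 * 0.99451510 = 45.37972389
P = C - S*exp(-qT) + K*exp(-rT)
P = 5.6290 - 50.98000000 + 45.37972389 = 0.0287

Answer: Put price = 0.0287


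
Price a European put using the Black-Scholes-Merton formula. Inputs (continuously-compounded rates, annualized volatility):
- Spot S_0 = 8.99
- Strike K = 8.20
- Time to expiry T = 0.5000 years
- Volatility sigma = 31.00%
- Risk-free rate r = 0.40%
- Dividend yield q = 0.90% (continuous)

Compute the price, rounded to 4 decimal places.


d1 = (ln(S/K) + (r - q + 0.5*sigma^2) * T) / (sigma * sqrt(T)) = 0.51780150
d2 = d1 - sigma * sqrt(T) = 0.29859839
exp(-rT) = 0.99800200; exp(-qT) = 0.99551011
P = K * exp(-rT) * N(-d2) - S_0 * exp(-qT) * N(-d1)
N(-d1) = 0.30229839; N(-d2) = 0.38262325
P = 8.2000 * 0.99800200 * 0.38262325 - 8.9900 * 0.99551011 * 0.30229839 = 0.4258

Answer: Price = 0.4258


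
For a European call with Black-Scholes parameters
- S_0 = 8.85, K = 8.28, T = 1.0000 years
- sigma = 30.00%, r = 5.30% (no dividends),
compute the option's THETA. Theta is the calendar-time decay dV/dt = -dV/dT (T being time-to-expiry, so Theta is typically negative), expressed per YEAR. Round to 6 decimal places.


d1 = 0.5485816354; d2 = 0.2485816354
phi(d1) = 0.3432111448; exp(-qT) = 1.0000000000; exp(-rT) = 0.9483800125
Theta = -S*exp(-qT)*phi(d1)*sigma/(2*sqrt(T)) - r*K*exp(-rT)*N(d2) + q*S*exp(-qT)*N(d1)
N(d1) = 0.7083537042; N(d2) = 0.5981577923; sqrt(T) = 1.0000000000
Term 1 = -8.8500 * 1.0000000000 * 0.3432111448 * 0.3000 / (2 * 1.0000000000) = -0.4556127947
Term 2 = -0.0530 * 8.2800 * 0.9483800125 * 0.5981577923 = -0.2489455478
Term 3 = 0 (no dividend yield, q = 0)
Theta = -0.4556127947 + (-0.2489455478) + (0.0000000000) = -0.704558

Answer: Theta = -0.704558


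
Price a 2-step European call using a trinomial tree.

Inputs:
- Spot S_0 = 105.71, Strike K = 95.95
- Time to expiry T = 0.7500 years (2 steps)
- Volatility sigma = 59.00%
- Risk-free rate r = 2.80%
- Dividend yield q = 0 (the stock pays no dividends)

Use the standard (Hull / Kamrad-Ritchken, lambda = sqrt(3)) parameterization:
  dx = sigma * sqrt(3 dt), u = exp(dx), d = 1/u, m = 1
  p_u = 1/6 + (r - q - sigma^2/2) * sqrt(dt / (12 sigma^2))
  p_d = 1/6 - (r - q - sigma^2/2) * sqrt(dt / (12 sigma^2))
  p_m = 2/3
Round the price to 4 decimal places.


dt = T/N = 0.375000; dx = sigma*sqrt(3*dt) = 0.625790
u = exp(dx) = 1.869722; d = 1/u = 0.534839
p_u = 0.122907, p_m = 0.666667, p_d = 0.210426
Discount per step: exp(-r*dt) = 0.989555
Stock lattice S(k, j) with j the centered position index:
  k=0: S(0,+0) = 105.7100
  k=1: S(1,-1) = 56.5378; S(1,+0) = 105.7100; S(1,+1) = 197.6483
  k=2: S(2,-2) = 30.2386; S(2,-1) = 56.5378; S(2,+0) = 105.7100; S(2,+1) = 197.6483; S(2,+2) = 369.5472
Terminal payoffs V(N, j) = max(S_T - K, 0):
  V(2,-2) = 0.000000; V(2,-1) = 0.000000; V(2,+0) = 9.760000; V(2,+1) = 101.698262; V(2,+2) = 273.597210
Backward induction: V(k, j) = exp(-r*dt) * [p_u * V(k+1, j+1) + p_m * V(k+1, j) + p_d * V(k+1, j-1)]
  V(1,-1) = exp(-r*dt) * [p_u*9.760000 + p_m*0.000000 + p_d*0.000000] = 1.187042
  V(1,+0) = exp(-r*dt) * [p_u*101.698262 + p_m*9.760000 + p_d*0.000000] = 18.807569
  V(1,+1) = exp(-r*dt) * [p_u*273.597210 + p_m*101.698262 + p_d*9.760000] = 102.398749
  V(0,+0) = exp(-r*dt) * [p_u*102.398749 + p_m*18.807569 + p_d*1.187042] = 25.108652

Answer: Price = V(0,0) = 25.1087


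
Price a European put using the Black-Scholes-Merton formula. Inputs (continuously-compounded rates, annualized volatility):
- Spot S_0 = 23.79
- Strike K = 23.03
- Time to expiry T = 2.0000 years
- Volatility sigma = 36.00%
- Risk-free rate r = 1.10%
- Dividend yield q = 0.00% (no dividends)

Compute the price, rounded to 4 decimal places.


d1 = (ln(S/K) + (r - q + 0.5*sigma^2) * T) / (sigma * sqrt(T)) = 0.36154293
d2 = d1 - sigma * sqrt(T) = -0.14757395
exp(-rT) = 0.97824024; exp(-qT) = 1.00000000
P = K * exp(-rT) * N(-d2) - S_0 * exp(-qT) * N(-d1)
N(-d1) = 0.35884681; N(-d2) = 0.55866049
P = 23.0300 * 0.97824024 * 0.55866049 - 23.7900 * 1.00000000 * 0.35884681 = 4.0490

Answer: Price = 4.0490


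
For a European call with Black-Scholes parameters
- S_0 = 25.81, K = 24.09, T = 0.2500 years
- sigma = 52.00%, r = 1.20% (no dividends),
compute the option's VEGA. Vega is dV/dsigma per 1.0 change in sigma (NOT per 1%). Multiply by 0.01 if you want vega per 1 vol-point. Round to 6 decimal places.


d1 = 0.4067892196; d2 = 0.1467892196
phi(d1) = 0.3672629260; exp(-qT) = 1.0000000000; exp(-rT) = 0.9970044955
Vega = S * exp(-qT) * phi(d1) * sqrt(T) = 25.8100 * 1.0000000000 * 0.3672629260 * 0.5000000000 = 4.739528

Answer: Vega = 4.739528


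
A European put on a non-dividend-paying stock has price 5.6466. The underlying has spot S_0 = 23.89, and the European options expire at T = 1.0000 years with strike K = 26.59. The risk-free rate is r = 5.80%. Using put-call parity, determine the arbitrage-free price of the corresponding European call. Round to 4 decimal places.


Answer: Call price = 4.4449

Derivation:
Put-call parity: C - P = S_0 * exp(-qT) - K * exp(-rT).
S_0 * exp(-qT) = 23.8900 * 1.00000000 = 23.89000000
K * exp(-rT) = 26.5900 * 0.94364995 = 25.09165210
C = P + S*exp(-qT) - K*exp(-rT)
C = 5.6466 + 23.89000000 - 25.09165210 = 4.4449


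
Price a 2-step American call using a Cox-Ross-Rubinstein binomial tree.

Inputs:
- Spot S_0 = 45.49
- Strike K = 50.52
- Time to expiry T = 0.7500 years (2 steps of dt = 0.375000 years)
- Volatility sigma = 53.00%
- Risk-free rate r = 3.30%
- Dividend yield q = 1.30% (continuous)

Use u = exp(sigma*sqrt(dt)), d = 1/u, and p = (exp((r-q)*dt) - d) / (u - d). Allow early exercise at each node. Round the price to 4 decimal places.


dt = T/N = 0.375000
u = exp(sigma*sqrt(dt)) = 1.383418; d = 1/u = 0.722847
p = (exp((r-q)*dt) - d) / (u - d) = 0.430962
Discount per step: exp(-r*dt) = 0.987701
Stock lattice S(k, i) with i counting down-moves:
  k=0: S(0,0) = 45.4900
  k=1: S(1,0) = 62.9317; S(1,1) = 32.8823
  k=2: S(2,0) = 87.0609; S(2,1) = 45.4900; S(2,2) = 23.7689
Terminal payoffs V(N, i) = max(S_T - K, 0):
  V(2,0) = 36.540850; V(2,1) = 0.000000; V(2,2) = 0.000000
Backward induction: V(k, i) = exp(-r*dt) * [p * V(k+1, i) + (1-p) * V(k+1, i+1)]; then take max(V_cont, immediate exercise) for American.
  V(1,0) = exp(-r*dt) * [p*36.540850 + (1-p)*0.000000] = 15.554040; exercise = 12.411694; V(1,0) = max -> 15.554040
  V(1,1) = exp(-r*dt) * [p*0.000000 + (1-p)*0.000000] = 0.000000; exercise = 0.000000; V(1,1) = max -> 0.000000
  V(0,0) = exp(-r*dt) * [p*15.554040 + (1-p)*0.000000] = 6.620759; exercise = 0.000000; V(0,0) = max -> 6.620759

Answer: Price = V(0,0) = 6.6208


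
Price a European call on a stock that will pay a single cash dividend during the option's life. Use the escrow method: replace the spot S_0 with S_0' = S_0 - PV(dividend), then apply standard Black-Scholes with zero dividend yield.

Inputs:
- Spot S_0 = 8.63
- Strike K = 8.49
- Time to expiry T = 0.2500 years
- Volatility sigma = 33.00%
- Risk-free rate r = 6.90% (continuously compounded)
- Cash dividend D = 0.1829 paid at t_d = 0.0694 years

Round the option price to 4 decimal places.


PV(D) = D * exp(-r * t_d) = 0.1829 * 0.99522285 = 0.18202626
S_0' = S_0 - PV(D) = 8.6300 - 0.18202626 = 8.44797374
d1 = (ln(S_0'/K) + (r + sigma^2/2)*T) / (sigma*sqrt(T)) = 0.15697041
d2 = d1 - sigma*sqrt(T) = -0.00802959
exp(-rT) = 0.98289793
N(d1) = 0.56236592; N(d2) = 0.49679669
C = S_0' * N(d1) - K * exp(-rT) * N(d2) = 8.44797374 * 0.56236592 - 8.4900 * 0.98289793 * 0.49679669 = 0.6052

Answer: Price = 0.6052


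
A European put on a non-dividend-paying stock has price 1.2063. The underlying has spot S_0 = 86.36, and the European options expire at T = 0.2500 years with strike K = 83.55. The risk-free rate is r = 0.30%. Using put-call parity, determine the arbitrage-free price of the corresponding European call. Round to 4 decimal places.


Put-call parity: C - P = S_0 * exp(-qT) - K * exp(-rT).
S_0 * exp(-qT) = 86.3600 * 1.00000000 = 86.36000000
K * exp(-rT) = 83.5500 * 0.99925028 = 83.48736099
C = P + S*exp(-qT) - K*exp(-rT)
C = 1.2063 + 86.36000000 - 83.48736099 = 4.0789

Answer: Call price = 4.0789


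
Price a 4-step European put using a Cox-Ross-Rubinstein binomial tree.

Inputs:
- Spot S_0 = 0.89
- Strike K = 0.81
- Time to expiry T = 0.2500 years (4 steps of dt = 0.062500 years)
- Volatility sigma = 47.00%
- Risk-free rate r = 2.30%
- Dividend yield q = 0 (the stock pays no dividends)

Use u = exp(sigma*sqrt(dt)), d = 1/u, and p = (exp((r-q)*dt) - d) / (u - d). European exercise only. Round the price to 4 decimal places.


dt = T/N = 0.062500
u = exp(sigma*sqrt(dt)) = 1.124682; d = 1/u = 0.889141
p = (exp((r-q)*dt) - d) / (u - d) = 0.476766
Discount per step: exp(-r*dt) = 0.998564
Stock lattice S(k, i) with i counting down-moves:
  k=0: S(0,0) = 0.8900
  k=1: S(1,0) = 1.0010; S(1,1) = 0.7913
  k=2: S(2,0) = 1.1258; S(2,1) = 0.8900; S(2,2) = 0.7036
  k=3: S(3,0) = 1.2661; S(3,1) = 1.0010; S(3,2) = 0.7913; S(3,3) = 0.6256
  k=4: S(4,0) = 1.4240; S(4,1) = 1.1258; S(4,2) = 0.8900; S(4,3) = 0.7036; S(4,4) = 0.5563
Terminal payoffs V(N, i) = max(K - S_T, 0):
  V(4,0) = 0.000000; V(4,1) = 0.000000; V(4,2) = 0.000000; V(4,3) = 0.106392; V(4,4) = 0.253748
Backward induction: V(k, i) = exp(-r*dt) * [p * V(k+1, i) + (1-p) * V(k+1, i+1)].
  V(3,0) = exp(-r*dt) * [p*0.000000 + (1-p)*0.000000] = 0.000000
  V(3,1) = exp(-r*dt) * [p*0.000000 + (1-p)*0.000000] = 0.000000
  V(3,2) = exp(-r*dt) * [p*0.000000 + (1-p)*0.106392] = 0.055588
  V(3,3) = exp(-r*dt) * [p*0.106392 + (1-p)*0.253748] = 0.183230
  V(2,0) = exp(-r*dt) * [p*0.000000 + (1-p)*0.000000] = 0.000000
  V(2,1) = exp(-r*dt) * [p*0.000000 + (1-p)*0.055588] = 0.029044
  V(2,2) = exp(-r*dt) * [p*0.055588 + (1-p)*0.183230] = 0.122199
  V(1,0) = exp(-r*dt) * [p*0.000000 + (1-p)*0.029044] = 0.015175
  V(1,1) = exp(-r*dt) * [p*0.029044 + (1-p)*0.122199] = 0.077674
  V(0,0) = exp(-r*dt) * [p*0.015175 + (1-p)*0.077674] = 0.047808

Answer: Price = V(0,0) = 0.0478


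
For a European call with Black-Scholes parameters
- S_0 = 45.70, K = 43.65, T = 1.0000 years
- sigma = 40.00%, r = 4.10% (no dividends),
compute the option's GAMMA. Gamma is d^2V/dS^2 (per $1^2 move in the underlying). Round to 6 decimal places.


Answer: Gamma = 0.020005

Derivation:
d1 = 0.4172375390; d2 = 0.0172375390
phi(d1) = 0.3656853133; exp(-qT) = 1.0000000000; exp(-rT) = 0.9598291299
Gamma = exp(-qT) * phi(d1) / (S * sigma * sqrt(T)) = 1.0000000000 * 0.3656853133 / (45.7000 * 0.4000 * 1.0000000000) = 0.020005


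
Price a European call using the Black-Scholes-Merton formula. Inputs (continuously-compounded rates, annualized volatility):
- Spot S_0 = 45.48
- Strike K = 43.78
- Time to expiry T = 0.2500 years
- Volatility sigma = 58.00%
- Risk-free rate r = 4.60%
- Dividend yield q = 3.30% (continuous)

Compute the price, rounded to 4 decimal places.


d1 = (ln(S/K) + (r - q + 0.5*sigma^2) * T) / (sigma * sqrt(T)) = 0.28757095
d2 = d1 - sigma * sqrt(T) = -0.00242905
exp(-rT) = 0.98856587; exp(-qT) = 0.99178394
C = S_0 * exp(-qT) * N(d1) - K * exp(-rT) * N(d2)
N(d1) = 0.61316241; N(d2) = 0.49903095
C = 45.4800 * 0.99178394 * 0.61316241 - 43.7800 * 0.98856587 * 0.49903095 = 6.0597

Answer: Price = 6.0597


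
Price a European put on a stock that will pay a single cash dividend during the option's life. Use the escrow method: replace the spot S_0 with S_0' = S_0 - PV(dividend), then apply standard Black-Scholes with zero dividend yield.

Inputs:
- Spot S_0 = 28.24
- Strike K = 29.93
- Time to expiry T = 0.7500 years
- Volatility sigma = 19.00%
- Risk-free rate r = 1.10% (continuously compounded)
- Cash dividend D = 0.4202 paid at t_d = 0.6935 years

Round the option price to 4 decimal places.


PV(D) = D * exp(-r * t_d) = 0.4202 * 0.99240052 = 0.41700670
S_0' = S_0 - PV(D) = 28.2400 - 0.41700670 = 27.82299330
d1 = (ln(S_0'/K) + (r + sigma^2/2)*T) / (sigma*sqrt(T)) = -0.31122854
d2 = d1 - sigma*sqrt(T) = -0.47577336
exp(-rT) = 0.99178394
N(-d1) = 0.62218656; N(-d2) = 0.68288208
P = K * exp(-rT) * N(-d2) - S_0' * N(-d1) = 29.9300 * 0.99178394 * 0.68288208 - 27.82299330 * 0.62218656 = 2.9596

Answer: Price = 2.9596


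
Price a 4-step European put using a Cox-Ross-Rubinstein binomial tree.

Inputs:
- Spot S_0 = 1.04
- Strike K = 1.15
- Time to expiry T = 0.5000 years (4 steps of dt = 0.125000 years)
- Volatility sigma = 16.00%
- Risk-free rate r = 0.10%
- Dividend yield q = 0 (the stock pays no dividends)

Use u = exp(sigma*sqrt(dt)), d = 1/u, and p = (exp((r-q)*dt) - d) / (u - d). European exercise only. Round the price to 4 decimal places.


Answer: Price = V(0,0) = 0.1215

Derivation:
dt = T/N = 0.125000
u = exp(sigma*sqrt(dt)) = 1.058199; d = 1/u = 0.945002
p = (exp((r-q)*dt) - d) / (u - d) = 0.486966
Discount per step: exp(-r*dt) = 0.999875
Stock lattice S(k, i) with i counting down-moves:
  k=0: S(0,0) = 1.0400
  k=1: S(1,0) = 1.1005; S(1,1) = 0.9828
  k=2: S(2,0) = 1.1646; S(2,1) = 1.0400; S(2,2) = 0.9287
  k=3: S(3,0) = 1.2324; S(3,1) = 1.1005; S(3,2) = 0.9828; S(3,3) = 0.8777
  k=4: S(4,0) = 1.3041; S(4,1) = 1.1646; S(4,2) = 1.0400; S(4,3) = 0.9287; S(4,4) = 0.8294
Terminal payoffs V(N, i) = max(K - S_T, 0):
  V(4,0) = 0.000000; V(4,1) = 0.000000; V(4,2) = 0.110000; V(4,3) = 0.221251; V(4,4) = 0.320601
Backward induction: V(k, i) = exp(-r*dt) * [p * V(k+1, i) + (1-p) * V(k+1, i+1)].
  V(3,0) = exp(-r*dt) * [p*0.000000 + (1-p)*0.000000] = 0.000000
  V(3,1) = exp(-r*dt) * [p*0.000000 + (1-p)*0.110000] = 0.056427
  V(3,2) = exp(-r*dt) * [p*0.110000 + (1-p)*0.221251] = 0.167054
  V(3,3) = exp(-r*dt) * [p*0.221251 + (1-p)*0.320601] = 0.272187
  V(2,0) = exp(-r*dt) * [p*0.000000 + (1-p)*0.056427] = 0.028945
  V(2,1) = exp(-r*dt) * [p*0.056427 + (1-p)*0.167054] = 0.113168
  V(2,2) = exp(-r*dt) * [p*0.167054 + (1-p)*0.272187] = 0.220963
  V(1,0) = exp(-r*dt) * [p*0.028945 + (1-p)*0.113168] = 0.072146
  V(1,1) = exp(-r*dt) * [p*0.113168 + (1-p)*0.220963] = 0.168450
  V(0,0) = exp(-r*dt) * [p*0.072146 + (1-p)*0.168450] = 0.121538


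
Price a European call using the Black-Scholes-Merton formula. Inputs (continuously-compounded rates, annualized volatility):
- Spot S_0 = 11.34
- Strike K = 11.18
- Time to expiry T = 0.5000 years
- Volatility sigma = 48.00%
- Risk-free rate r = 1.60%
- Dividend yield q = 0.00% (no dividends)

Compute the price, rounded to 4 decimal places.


Answer: Price = 1.6391

Derivation:
d1 = (ln(S/K) + (r - q + 0.5*sigma^2) * T) / (sigma * sqrt(T)) = 0.23514197
d2 = d1 - sigma * sqrt(T) = -0.10426929
exp(-rT) = 0.99203191; exp(-qT) = 1.00000000
C = S_0 * exp(-qT) * N(d1) - K * exp(-rT) * N(d2)
N(d1) = 0.59295073; N(d2) = 0.45847783
C = 11.3400 * 1.00000000 * 0.59295073 - 11.1800 * 0.99203191 * 0.45847783 = 1.6391


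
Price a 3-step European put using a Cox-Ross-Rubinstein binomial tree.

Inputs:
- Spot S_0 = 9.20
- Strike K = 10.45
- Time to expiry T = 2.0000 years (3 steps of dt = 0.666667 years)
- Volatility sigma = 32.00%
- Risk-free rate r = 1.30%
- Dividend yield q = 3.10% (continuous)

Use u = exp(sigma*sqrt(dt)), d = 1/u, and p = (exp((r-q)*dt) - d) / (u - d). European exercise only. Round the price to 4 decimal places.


Answer: Price = V(0,0) = 2.6353

Derivation:
dt = T/N = 0.666667
u = exp(sigma*sqrt(dt)) = 1.298590; d = 1/u = 0.770066
p = (exp((r-q)*dt) - d) / (u - d) = 0.412480
Discount per step: exp(-r*dt) = 0.991371
Stock lattice S(k, i) with i counting down-moves:
  k=0: S(0,0) = 9.2000
  k=1: S(1,0) = 11.9470; S(1,1) = 7.0846
  k=2: S(2,0) = 15.5143; S(2,1) = 9.2000; S(2,2) = 5.4556
  k=3: S(3,0) = 20.1467; S(3,1) = 11.9470; S(3,2) = 7.0846; S(3,3) = 4.2012
Terminal payoffs V(N, i) = max(K - S_T, 0):
  V(3,0) = 0.000000; V(3,1) = 0.000000; V(3,2) = 3.365392; V(3,3) = 6.248814
Backward induction: V(k, i) = exp(-r*dt) * [p * V(k+1, i) + (1-p) * V(k+1, i+1)].
  V(2,0) = exp(-r*dt) * [p*0.000000 + (1-p)*0.000000] = 0.000000
  V(2,1) = exp(-r*dt) * [p*0.000000 + (1-p)*3.365392] = 1.960172
  V(2,2) = exp(-r*dt) * [p*3.365392 + (1-p)*6.248814] = 5.015800
  V(1,0) = exp(-r*dt) * [p*0.000000 + (1-p)*1.960172] = 1.141702
  V(1,1) = exp(-r*dt) * [p*1.960172 + (1-p)*5.015800] = 3.723008
  V(0,0) = exp(-r*dt) * [p*1.141702 + (1-p)*3.723008] = 2.635331


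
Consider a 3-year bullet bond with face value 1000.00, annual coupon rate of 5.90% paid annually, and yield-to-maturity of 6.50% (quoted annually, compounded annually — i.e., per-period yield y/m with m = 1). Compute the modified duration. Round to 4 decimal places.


Coupon per period c = face * coupon_rate / m = 59.000000
Periods per year m = 1; per-period yield y/m = 0.065000
Number of cashflows N = 3
Cashflows (t years, CF_t, discount factor 1/(1+y/m)^(m*t), PV):
  t = 1.0000: CF_t = 59.000000, DF = 0.938967, PV = 55.399061
  t = 2.0000: CF_t = 59.000000, DF = 0.881659, PV = 52.017898
  t = 3.0000: CF_t = 1059.000000, DF = 0.827849, PV = 876.692188
Price P = sum_t PV_t = 984.109147
First compute Macaulay numerator sum_t t * PV_t:
  t * PV_t at t = 1.0000: 55.399061
  t * PV_t at t = 2.0000: 104.035795
  t * PV_t at t = 3.0000: 2630.076565
Macaulay duration D = 2789.511421 / 984.109147 = 2.834555
Modified duration = D / (1 + y/m) = 2.834555 / (1 + 0.065000) = 2.661554

Answer: Modified duration = 2.6616


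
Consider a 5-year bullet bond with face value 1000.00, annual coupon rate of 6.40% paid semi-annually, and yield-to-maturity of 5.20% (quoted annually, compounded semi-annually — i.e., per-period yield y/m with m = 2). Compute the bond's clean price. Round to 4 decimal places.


Coupon per period c = face * coupon_rate / m = 32.000000
Periods per year m = 2; per-period yield y/m = 0.026000
Number of cashflows N = 10
Cashflows (t years, CF_t, discount factor 1/(1+y/m)^(m*t), PV):
  t = 0.5000: CF_t = 32.000000, DF = 0.974659, PV = 31.189084
  t = 1.0000: CF_t = 32.000000, DF = 0.949960, PV = 30.398717
  t = 1.5000: CF_t = 32.000000, DF = 0.925887, PV = 29.628379
  t = 2.0000: CF_t = 32.000000, DF = 0.902424, PV = 28.877563
  t = 2.5000: CF_t = 32.000000, DF = 0.879555, PV = 28.145773
  t = 3.0000: CF_t = 32.000000, DF = 0.857266, PV = 27.432527
  t = 3.5000: CF_t = 32.000000, DF = 0.835542, PV = 26.737356
  t = 4.0000: CF_t = 32.000000, DF = 0.814369, PV = 26.059801
  t = 4.5000: CF_t = 32.000000, DF = 0.793732, PV = 25.399416
  t = 5.0000: CF_t = 1032.000000, DF = 0.773618, PV = 798.373456
Price P = sum_t PV_t = 1052.242071

Answer: Price = 1052.2421


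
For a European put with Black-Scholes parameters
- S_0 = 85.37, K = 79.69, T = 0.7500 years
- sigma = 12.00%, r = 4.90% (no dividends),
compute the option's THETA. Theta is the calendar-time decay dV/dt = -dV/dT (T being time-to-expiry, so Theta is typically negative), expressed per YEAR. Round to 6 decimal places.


Answer: Theta = -0.703471

Derivation:
d1 = 1.0681041912; d2 = 0.9641811427
phi(d1) = 0.2255165309; exp(-qT) = 1.0000000000; exp(-rT) = 0.9639170845
Theta = -S*exp(-qT)*phi(d1)*sigma/(2*sqrt(T)) + r*K*exp(-rT)*N(-d2) - q*S*exp(-qT)*N(-d1)
N(-d1) = 0.1427367578; N(-d2) = 0.1674775584; sqrt(T) = 0.8660254038
Term 1 = -85.3700 * 1.0000000000 * 0.2255165309 * 0.1200 / (2 * 0.8660254038) = -1.3338416743
Term 2 = 0.0490 * 79.6900 * 0.9639170845 * 0.1674775584 = 0.6303709711
Term 3 = 0 (no dividend yield, q = 0)
Theta = -1.3338416743 + (0.6303709711) + (0.0000000000) = -0.703471
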